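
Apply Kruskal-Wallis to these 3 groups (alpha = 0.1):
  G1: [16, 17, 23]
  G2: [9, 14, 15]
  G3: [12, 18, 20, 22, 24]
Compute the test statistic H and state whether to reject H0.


Step 1: Combine all N = 11 observations and assign midranks.
sorted (value, group, rank): (9,G2,1), (12,G3,2), (14,G2,3), (15,G2,4), (16,G1,5), (17,G1,6), (18,G3,7), (20,G3,8), (22,G3,9), (23,G1,10), (24,G3,11)
Step 2: Sum ranks within each group.
R_1 = 21 (n_1 = 3)
R_2 = 8 (n_2 = 3)
R_3 = 37 (n_3 = 5)
Step 3: H = 12/(N(N+1)) * sum(R_i^2/n_i) - 3(N+1)
     = 12/(11*12) * (21^2/3 + 8^2/3 + 37^2/5) - 3*12
     = 0.090909 * 442.133 - 36
     = 4.193939.
Step 4: No ties, so H is used without correction.
Step 5: Under H0, H ~ chi^2(2); p-value = 0.122828.
Step 6: alpha = 0.1. fail to reject H0.

H = 4.1939, df = 2, p = 0.122828, fail to reject H0.


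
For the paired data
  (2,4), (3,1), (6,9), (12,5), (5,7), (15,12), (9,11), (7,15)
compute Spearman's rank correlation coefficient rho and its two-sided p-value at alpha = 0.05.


Step 1: Rank x and y separately (midranks; no ties here).
rank(x): 2->1, 3->2, 6->4, 12->7, 5->3, 15->8, 9->6, 7->5
rank(y): 4->2, 1->1, 9->5, 5->3, 7->4, 12->7, 11->6, 15->8
Step 2: d_i = R_x(i) - R_y(i); compute d_i^2.
  (1-2)^2=1, (2-1)^2=1, (4-5)^2=1, (7-3)^2=16, (3-4)^2=1, (8-7)^2=1, (6-6)^2=0, (5-8)^2=9
sum(d^2) = 30.
Step 3: rho = 1 - 6*30 / (8*(8^2 - 1)) = 1 - 180/504 = 0.642857.
Step 4: Under H0, t = rho * sqrt((n-2)/(1-rho^2)) = 2.0557 ~ t(6).
Step 5: Two-sided p-value from the t-distribution with 6 df = 0.085559.
Step 6: alpha = 0.05. fail to reject H0.

rho = 0.6429, p = 0.085559, fail to reject H0 at alpha = 0.05.


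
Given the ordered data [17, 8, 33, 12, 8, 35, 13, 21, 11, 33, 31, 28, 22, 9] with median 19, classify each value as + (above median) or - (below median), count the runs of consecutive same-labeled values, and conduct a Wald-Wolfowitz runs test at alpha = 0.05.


Step 1: Compute median = 19; label A = above, B = below.
Labels in order: BBABBABABAAAAB  (n_A = 7, n_B = 7)
Step 2: Count runs R = 9.
Step 3: Under H0 (random ordering), E[R] = 2*n_A*n_B/(n_A+n_B) + 1 = 2*7*7/14 + 1 = 8.0000.
        Var[R] = 2*n_A*n_B*(2*n_A*n_B - n_A - n_B) / ((n_A+n_B)^2 * (n_A+n_B-1)) = 8232/2548 = 3.2308.
        SD[R] = 1.7974.
Step 4: Continuity-corrected z = (R - 0.5 - E[R]) / SD[R] = (9 - 0.5 - 8.0000) / 1.7974 = 0.2782.
Step 5: Two-sided p-value via normal approximation = 2*(1 - Phi(|z|)) = 0.780879.
Step 6: alpha = 0.05. fail to reject H0.

R = 9, z = 0.2782, p = 0.780879, fail to reject H0.


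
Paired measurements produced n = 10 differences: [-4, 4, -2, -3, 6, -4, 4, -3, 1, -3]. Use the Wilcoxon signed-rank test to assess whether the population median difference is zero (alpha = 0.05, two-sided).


Step 1: Drop any zero differences (none here) and take |d_i|.
|d| = [4, 4, 2, 3, 6, 4, 4, 3, 1, 3]
Step 2: Midrank |d_i| (ties get averaged ranks).
ranks: |4|->7.5, |4|->7.5, |2|->2, |3|->4, |6|->10, |4|->7.5, |4|->7.5, |3|->4, |1|->1, |3|->4
Step 3: Attach original signs; sum ranks with positive sign and with negative sign.
W+ = 7.5 + 10 + 7.5 + 1 = 26
W- = 7.5 + 2 + 4 + 7.5 + 4 + 4 = 29
(Check: W+ + W- = 55 should equal n(n+1)/2 = 55.)
Step 4: Test statistic W = min(W+, W-) = 26.
Step 5: Ties in |d|, so use the tie-corrected normal approximation.
        E[W] = n(n+1)/4 = 10*11/4 = 27.5.
        Tie groups: |d|=3 (t=3), |d|=4 (t=4); sum(t^3 - t) = 84.
        Var[W] = n(n+1)(2n+1)/24 - sum(t^3-t)/48 = 2310/24 - 84/48 = 94.5.
        z = (W - E[W]) / sqrt(Var[W]) = (26 - 27.5) / 9.7211 = -0.1543.
        Two-sided p = 2*Phi(z) = 0.877371.
Step 6: alpha = 0.05. fail to reject H0.

W+ = 26, W- = 29, W = min = 26, p = 0.877371, fail to reject H0.


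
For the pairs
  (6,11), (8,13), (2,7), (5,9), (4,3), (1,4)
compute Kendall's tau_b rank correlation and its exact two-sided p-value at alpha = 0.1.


Step 1: Enumerate the 15 unordered pairs (i,j) with i<j and classify each by sign(x_j-x_i) * sign(y_j-y_i).
  (1,2):dx=+2,dy=+2->C; (1,3):dx=-4,dy=-4->C; (1,4):dx=-1,dy=-2->C; (1,5):dx=-2,dy=-8->C
  (1,6):dx=-5,dy=-7->C; (2,3):dx=-6,dy=-6->C; (2,4):dx=-3,dy=-4->C; (2,5):dx=-4,dy=-10->C
  (2,6):dx=-7,dy=-9->C; (3,4):dx=+3,dy=+2->C; (3,5):dx=+2,dy=-4->D; (3,6):dx=-1,dy=-3->C
  (4,5):dx=-1,dy=-6->C; (4,6):dx=-4,dy=-5->C; (5,6):dx=-3,dy=+1->D
Step 2: C = 13, D = 2, total pairs = 15.
Step 3: tau = (C - D)/(n(n-1)/2) = (13 - 2)/15 = 0.733333.
Step 4: Exact two-sided p-value (enumerate n! = 720 permutations of y under H0): p = 0.055556.
Step 5: alpha = 0.1. reject H0.

tau_b = 0.7333 (C=13, D=2), p = 0.055556, reject H0.


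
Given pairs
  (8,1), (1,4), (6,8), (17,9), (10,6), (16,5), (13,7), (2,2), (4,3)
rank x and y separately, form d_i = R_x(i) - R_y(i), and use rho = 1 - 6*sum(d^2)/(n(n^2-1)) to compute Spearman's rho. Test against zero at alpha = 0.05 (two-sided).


Step 1: Rank x and y separately (midranks; no ties here).
rank(x): 8->5, 1->1, 6->4, 17->9, 10->6, 16->8, 13->7, 2->2, 4->3
rank(y): 1->1, 4->4, 8->8, 9->9, 6->6, 5->5, 7->7, 2->2, 3->3
Step 2: d_i = R_x(i) - R_y(i); compute d_i^2.
  (5-1)^2=16, (1-4)^2=9, (4-8)^2=16, (9-9)^2=0, (6-6)^2=0, (8-5)^2=9, (7-7)^2=0, (2-2)^2=0, (3-3)^2=0
sum(d^2) = 50.
Step 3: rho = 1 - 6*50 / (9*(9^2 - 1)) = 1 - 300/720 = 0.583333.
Step 4: Under H0, t = rho * sqrt((n-2)/(1-rho^2)) = 1.9001 ~ t(7).
Step 5: Two-sided p-value from the t-distribution with 7 df = 0.099186.
Step 6: alpha = 0.05. fail to reject H0.

rho = 0.5833, p = 0.099186, fail to reject H0 at alpha = 0.05.


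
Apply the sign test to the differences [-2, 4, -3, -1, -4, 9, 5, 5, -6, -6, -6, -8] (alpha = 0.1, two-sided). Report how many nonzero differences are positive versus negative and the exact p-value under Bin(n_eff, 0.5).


Step 1: Discard zero differences. Original n = 12; n_eff = number of nonzero differences = 12.
Nonzero differences (with sign): -2, +4, -3, -1, -4, +9, +5, +5, -6, -6, -6, -8
Step 2: Count signs: positive = 4, negative = 8.
Step 3: Under H0: P(positive) = 0.5, so the number of positives S ~ Bin(12, 0.5).
Step 4: Two-sided exact p-value = sum of Bin(12,0.5) probabilities at or below the observed probability = 0.387695.
Step 5: alpha = 0.1. fail to reject H0.

n_eff = 12, pos = 4, neg = 8, p = 0.387695, fail to reject H0.


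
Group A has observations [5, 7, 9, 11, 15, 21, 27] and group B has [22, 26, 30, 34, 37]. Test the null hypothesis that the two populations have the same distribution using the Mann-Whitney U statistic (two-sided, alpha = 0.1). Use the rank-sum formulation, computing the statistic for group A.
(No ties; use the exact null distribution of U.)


Step 1: Combine and sort all 12 observations; assign midranks.
sorted (value, group): (5,X), (7,X), (9,X), (11,X), (15,X), (21,X), (22,Y), (26,Y), (27,X), (30,Y), (34,Y), (37,Y)
ranks: 5->1, 7->2, 9->3, 11->4, 15->5, 21->6, 22->7, 26->8, 27->9, 30->10, 34->11, 37->12
Step 2: Rank sum for X: R1 = 1 + 2 + 3 + 4 + 5 + 6 + 9 = 30.
Step 3: U_X = R1 - n1(n1+1)/2 = 30 - 7*8/2 = 30 - 28 = 2.
       U_Y = n1*n2 - U_X = 35 - 2 = 33.
Step 4: No ties, so the exact null distribution of U (based on enumerating the C(12,7) = 792 equally likely rank assignments) gives the two-sided p-value.
Step 5: p-value = 0.010101; compare to alpha = 0.1. reject H0.

U_X = 2, p = 0.010101, reject H0 at alpha = 0.1.


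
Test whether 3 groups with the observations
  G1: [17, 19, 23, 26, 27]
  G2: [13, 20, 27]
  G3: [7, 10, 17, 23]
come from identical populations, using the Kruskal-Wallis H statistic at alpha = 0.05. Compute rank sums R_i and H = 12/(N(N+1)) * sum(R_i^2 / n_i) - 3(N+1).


Step 1: Combine all N = 12 observations and assign midranks.
sorted (value, group, rank): (7,G3,1), (10,G3,2), (13,G2,3), (17,G1,4.5), (17,G3,4.5), (19,G1,6), (20,G2,7), (23,G1,8.5), (23,G3,8.5), (26,G1,10), (27,G1,11.5), (27,G2,11.5)
Step 2: Sum ranks within each group.
R_1 = 40.5 (n_1 = 5)
R_2 = 21.5 (n_2 = 3)
R_3 = 16 (n_3 = 4)
Step 3: H = 12/(N(N+1)) * sum(R_i^2/n_i) - 3(N+1)
     = 12/(12*13) * (40.5^2/5 + 21.5^2/3 + 16^2/4) - 3*13
     = 0.076923 * 546.133 - 39
     = 3.010256.
Step 4: Ties present; correction factor C = 1 - 18/(12^3 - 12) = 0.989510. Corrected H = 3.010256 / 0.989510 = 3.042167.
Step 5: Under H0, H ~ chi^2(2); p-value = 0.218475.
Step 6: alpha = 0.05. fail to reject H0.

H = 3.0422, df = 2, p = 0.218475, fail to reject H0.


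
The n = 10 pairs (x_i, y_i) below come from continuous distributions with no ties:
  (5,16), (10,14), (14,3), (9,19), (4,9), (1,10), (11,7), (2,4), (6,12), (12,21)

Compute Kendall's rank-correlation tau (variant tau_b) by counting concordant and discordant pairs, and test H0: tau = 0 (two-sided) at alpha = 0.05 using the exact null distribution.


Step 1: Enumerate the 45 unordered pairs (i,j) with i<j and classify each by sign(x_j-x_i) * sign(y_j-y_i).
  (1,2):dx=+5,dy=-2->D; (1,3):dx=+9,dy=-13->D; (1,4):dx=+4,dy=+3->C; (1,5):dx=-1,dy=-7->C
  (1,6):dx=-4,dy=-6->C; (1,7):dx=+6,dy=-9->D; (1,8):dx=-3,dy=-12->C; (1,9):dx=+1,dy=-4->D
  (1,10):dx=+7,dy=+5->C; (2,3):dx=+4,dy=-11->D; (2,4):dx=-1,dy=+5->D; (2,5):dx=-6,dy=-5->C
  (2,6):dx=-9,dy=-4->C; (2,7):dx=+1,dy=-7->D; (2,8):dx=-8,dy=-10->C; (2,9):dx=-4,dy=-2->C
  (2,10):dx=+2,dy=+7->C; (3,4):dx=-5,dy=+16->D; (3,5):dx=-10,dy=+6->D; (3,6):dx=-13,dy=+7->D
  (3,7):dx=-3,dy=+4->D; (3,8):dx=-12,dy=+1->D; (3,9):dx=-8,dy=+9->D; (3,10):dx=-2,dy=+18->D
  (4,5):dx=-5,dy=-10->C; (4,6):dx=-8,dy=-9->C; (4,7):dx=+2,dy=-12->D; (4,8):dx=-7,dy=-15->C
  (4,9):dx=-3,dy=-7->C; (4,10):dx=+3,dy=+2->C; (5,6):dx=-3,dy=+1->D; (5,7):dx=+7,dy=-2->D
  (5,8):dx=-2,dy=-5->C; (5,9):dx=+2,dy=+3->C; (5,10):dx=+8,dy=+12->C; (6,7):dx=+10,dy=-3->D
  (6,8):dx=+1,dy=-6->D; (6,9):dx=+5,dy=+2->C; (6,10):dx=+11,dy=+11->C; (7,8):dx=-9,dy=-3->C
  (7,9):dx=-5,dy=+5->D; (7,10):dx=+1,dy=+14->C; (8,9):dx=+4,dy=+8->C; (8,10):dx=+10,dy=+17->C
  (9,10):dx=+6,dy=+9->C
Step 2: C = 25, D = 20, total pairs = 45.
Step 3: tau = (C - D)/(n(n-1)/2) = (25 - 20)/45 = 0.111111.
Step 4: Exact two-sided p-value (enumerate n! = 3628800 permutations of y under H0): p = 0.727490.
Step 5: alpha = 0.05. fail to reject H0.

tau_b = 0.1111 (C=25, D=20), p = 0.727490, fail to reject H0.


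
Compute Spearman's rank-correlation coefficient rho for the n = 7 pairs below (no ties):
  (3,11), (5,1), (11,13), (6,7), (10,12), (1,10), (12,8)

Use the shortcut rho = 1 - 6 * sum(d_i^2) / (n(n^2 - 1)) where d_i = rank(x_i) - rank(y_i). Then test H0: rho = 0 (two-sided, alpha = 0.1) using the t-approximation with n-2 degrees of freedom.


Step 1: Rank x and y separately (midranks; no ties here).
rank(x): 3->2, 5->3, 11->6, 6->4, 10->5, 1->1, 12->7
rank(y): 11->5, 1->1, 13->7, 7->2, 12->6, 10->4, 8->3
Step 2: d_i = R_x(i) - R_y(i); compute d_i^2.
  (2-5)^2=9, (3-1)^2=4, (6-7)^2=1, (4-2)^2=4, (5-6)^2=1, (1-4)^2=9, (7-3)^2=16
sum(d^2) = 44.
Step 3: rho = 1 - 6*44 / (7*(7^2 - 1)) = 1 - 264/336 = 0.214286.
Step 4: Under H0, t = rho * sqrt((n-2)/(1-rho^2)) = 0.4906 ~ t(5).
Step 5: Two-sided p-value from the t-distribution with 5 df = 0.644512.
Step 6: alpha = 0.1. fail to reject H0.

rho = 0.2143, p = 0.644512, fail to reject H0 at alpha = 0.1.


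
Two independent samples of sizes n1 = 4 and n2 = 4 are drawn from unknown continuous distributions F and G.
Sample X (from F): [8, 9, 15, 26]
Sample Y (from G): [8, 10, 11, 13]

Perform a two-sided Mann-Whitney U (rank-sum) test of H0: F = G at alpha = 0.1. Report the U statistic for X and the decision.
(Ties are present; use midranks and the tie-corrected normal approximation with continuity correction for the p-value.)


Step 1: Combine and sort all 8 observations; assign midranks.
sorted (value, group): (8,X), (8,Y), (9,X), (10,Y), (11,Y), (13,Y), (15,X), (26,X)
ranks: 8->1.5, 8->1.5, 9->3, 10->4, 11->5, 13->6, 15->7, 26->8
Step 2: Rank sum for X: R1 = 1.5 + 3 + 7 + 8 = 19.5.
Step 3: U_X = R1 - n1(n1+1)/2 = 19.5 - 4*5/2 = 19.5 - 10 = 9.5.
       U_Y = n1*n2 - U_X = 16 - 9.5 = 6.5.
Step 4: Ties are present, so use the tie-corrected normal approximation (with continuity correction) for the p-value.
Step 5: p-value = 0.771503; compare to alpha = 0.1. fail to reject H0.

U_X = 9.5, p = 0.771503, fail to reject H0 at alpha = 0.1.


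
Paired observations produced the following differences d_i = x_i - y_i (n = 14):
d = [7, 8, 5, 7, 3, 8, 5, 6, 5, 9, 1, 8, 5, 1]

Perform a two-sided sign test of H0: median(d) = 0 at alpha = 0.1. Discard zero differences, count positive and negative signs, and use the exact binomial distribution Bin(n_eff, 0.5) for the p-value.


Step 1: Discard zero differences. Original n = 14; n_eff = number of nonzero differences = 14.
Nonzero differences (with sign): +7, +8, +5, +7, +3, +8, +5, +6, +5, +9, +1, +8, +5, +1
Step 2: Count signs: positive = 14, negative = 0.
Step 3: Under H0: P(positive) = 0.5, so the number of positives S ~ Bin(14, 0.5).
Step 4: Two-sided exact p-value = sum of Bin(14,0.5) probabilities at or below the observed probability = 0.000122.
Step 5: alpha = 0.1. reject H0.

n_eff = 14, pos = 14, neg = 0, p = 0.000122, reject H0.


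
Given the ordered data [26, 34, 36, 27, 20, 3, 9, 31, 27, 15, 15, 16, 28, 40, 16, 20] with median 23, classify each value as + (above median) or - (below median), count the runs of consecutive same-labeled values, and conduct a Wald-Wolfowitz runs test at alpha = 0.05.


Step 1: Compute median = 23; label A = above, B = below.
Labels in order: AAAABBBAABBBAABB  (n_A = 8, n_B = 8)
Step 2: Count runs R = 6.
Step 3: Under H0 (random ordering), E[R] = 2*n_A*n_B/(n_A+n_B) + 1 = 2*8*8/16 + 1 = 9.0000.
        Var[R] = 2*n_A*n_B*(2*n_A*n_B - n_A - n_B) / ((n_A+n_B)^2 * (n_A+n_B-1)) = 14336/3840 = 3.7333.
        SD[R] = 1.9322.
Step 4: Continuity-corrected z = (R + 0.5 - E[R]) / SD[R] = (6 + 0.5 - 9.0000) / 1.9322 = -1.2939.
Step 5: Two-sided p-value via normal approximation = 2*(1 - Phi(|z|)) = 0.195709.
Step 6: alpha = 0.05. fail to reject H0.

R = 6, z = -1.2939, p = 0.195709, fail to reject H0.


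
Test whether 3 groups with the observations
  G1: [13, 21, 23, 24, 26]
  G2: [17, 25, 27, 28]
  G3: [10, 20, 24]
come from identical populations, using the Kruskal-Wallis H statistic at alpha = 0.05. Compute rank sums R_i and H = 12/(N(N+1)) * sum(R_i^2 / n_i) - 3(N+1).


Step 1: Combine all N = 12 observations and assign midranks.
sorted (value, group, rank): (10,G3,1), (13,G1,2), (17,G2,3), (20,G3,4), (21,G1,5), (23,G1,6), (24,G1,7.5), (24,G3,7.5), (25,G2,9), (26,G1,10), (27,G2,11), (28,G2,12)
Step 2: Sum ranks within each group.
R_1 = 30.5 (n_1 = 5)
R_2 = 35 (n_2 = 4)
R_3 = 12.5 (n_3 = 3)
Step 3: H = 12/(N(N+1)) * sum(R_i^2/n_i) - 3(N+1)
     = 12/(12*13) * (30.5^2/5 + 35^2/4 + 12.5^2/3) - 3*13
     = 0.076923 * 544.383 - 39
     = 2.875641.
Step 4: Ties present; correction factor C = 1 - 6/(12^3 - 12) = 0.996503. Corrected H = 2.875641 / 0.996503 = 2.885731.
Step 5: Under H0, H ~ chi^2(2); p-value = 0.236250.
Step 6: alpha = 0.05. fail to reject H0.

H = 2.8857, df = 2, p = 0.236250, fail to reject H0.


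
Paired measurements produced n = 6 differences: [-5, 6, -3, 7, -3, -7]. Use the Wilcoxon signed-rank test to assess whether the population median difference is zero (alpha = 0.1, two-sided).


Step 1: Drop any zero differences (none here) and take |d_i|.
|d| = [5, 6, 3, 7, 3, 7]
Step 2: Midrank |d_i| (ties get averaged ranks).
ranks: |5|->3, |6|->4, |3|->1.5, |7|->5.5, |3|->1.5, |7|->5.5
Step 3: Attach original signs; sum ranks with positive sign and with negative sign.
W+ = 4 + 5.5 = 9.5
W- = 3 + 1.5 + 1.5 + 5.5 = 11.5
(Check: W+ + W- = 21 should equal n(n+1)/2 = 21.)
Step 4: Test statistic W = min(W+, W-) = 9.5.
Step 5: Ties in |d|, so use the tie-corrected normal approximation.
        E[W] = n(n+1)/4 = 6*7/4 = 10.5.
        Tie groups: |d|=3 (t=2), |d|=7 (t=2); sum(t^3 - t) = 12.
        Var[W] = n(n+1)(2n+1)/24 - sum(t^3-t)/48 = 546/24 - 12/48 = 22.5.
        z = (W - E[W]) / sqrt(Var[W]) = (9.5 - 10.5) / 4.7434 = -0.2108.
        Two-sided p = 2*Phi(z) = 0.833029.
Step 6: alpha = 0.1. fail to reject H0.

W+ = 9.5, W- = 11.5, W = min = 9.5, p = 0.833029, fail to reject H0.


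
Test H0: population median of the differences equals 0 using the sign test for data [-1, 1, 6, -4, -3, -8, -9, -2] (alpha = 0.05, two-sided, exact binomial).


Step 1: Discard zero differences. Original n = 8; n_eff = number of nonzero differences = 8.
Nonzero differences (with sign): -1, +1, +6, -4, -3, -8, -9, -2
Step 2: Count signs: positive = 2, negative = 6.
Step 3: Under H0: P(positive) = 0.5, so the number of positives S ~ Bin(8, 0.5).
Step 4: Two-sided exact p-value = sum of Bin(8,0.5) probabilities at or below the observed probability = 0.289062.
Step 5: alpha = 0.05. fail to reject H0.

n_eff = 8, pos = 2, neg = 6, p = 0.289062, fail to reject H0.


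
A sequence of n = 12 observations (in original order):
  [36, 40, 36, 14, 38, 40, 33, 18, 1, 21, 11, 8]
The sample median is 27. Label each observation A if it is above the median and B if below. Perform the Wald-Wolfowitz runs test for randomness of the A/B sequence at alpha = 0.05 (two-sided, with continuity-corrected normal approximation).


Step 1: Compute median = 27; label A = above, B = below.
Labels in order: AAABAAABBBBB  (n_A = 6, n_B = 6)
Step 2: Count runs R = 4.
Step 3: Under H0 (random ordering), E[R] = 2*n_A*n_B/(n_A+n_B) + 1 = 2*6*6/12 + 1 = 7.0000.
        Var[R] = 2*n_A*n_B*(2*n_A*n_B - n_A - n_B) / ((n_A+n_B)^2 * (n_A+n_B-1)) = 4320/1584 = 2.7273.
        SD[R] = 1.6514.
Step 4: Continuity-corrected z = (R + 0.5 - E[R]) / SD[R] = (4 + 0.5 - 7.0000) / 1.6514 = -1.5138.
Step 5: Two-sided p-value via normal approximation = 2*(1 - Phi(|z|)) = 0.130070.
Step 6: alpha = 0.05. fail to reject H0.

R = 4, z = -1.5138, p = 0.130070, fail to reject H0.


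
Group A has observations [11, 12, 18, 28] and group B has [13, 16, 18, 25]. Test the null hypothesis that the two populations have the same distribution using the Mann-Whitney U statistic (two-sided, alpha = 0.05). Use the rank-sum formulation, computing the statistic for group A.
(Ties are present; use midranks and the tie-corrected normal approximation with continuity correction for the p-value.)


Step 1: Combine and sort all 8 observations; assign midranks.
sorted (value, group): (11,X), (12,X), (13,Y), (16,Y), (18,X), (18,Y), (25,Y), (28,X)
ranks: 11->1, 12->2, 13->3, 16->4, 18->5.5, 18->5.5, 25->7, 28->8
Step 2: Rank sum for X: R1 = 1 + 2 + 5.5 + 8 = 16.5.
Step 3: U_X = R1 - n1(n1+1)/2 = 16.5 - 4*5/2 = 16.5 - 10 = 6.5.
       U_Y = n1*n2 - U_X = 16 - 6.5 = 9.5.
Step 4: Ties are present, so use the tie-corrected normal approximation (with continuity correction) for the p-value.
Step 5: p-value = 0.771503; compare to alpha = 0.05. fail to reject H0.

U_X = 6.5, p = 0.771503, fail to reject H0 at alpha = 0.05.


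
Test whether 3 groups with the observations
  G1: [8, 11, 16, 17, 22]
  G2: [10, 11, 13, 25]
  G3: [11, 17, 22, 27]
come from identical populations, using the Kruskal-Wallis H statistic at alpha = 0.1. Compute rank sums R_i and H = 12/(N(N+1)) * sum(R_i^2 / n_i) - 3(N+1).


Step 1: Combine all N = 13 observations and assign midranks.
sorted (value, group, rank): (8,G1,1), (10,G2,2), (11,G1,4), (11,G2,4), (11,G3,4), (13,G2,6), (16,G1,7), (17,G1,8.5), (17,G3,8.5), (22,G1,10.5), (22,G3,10.5), (25,G2,12), (27,G3,13)
Step 2: Sum ranks within each group.
R_1 = 31 (n_1 = 5)
R_2 = 24 (n_2 = 4)
R_3 = 36 (n_3 = 4)
Step 3: H = 12/(N(N+1)) * sum(R_i^2/n_i) - 3(N+1)
     = 12/(13*14) * (31^2/5 + 24^2/4 + 36^2/4) - 3*14
     = 0.065934 * 660.2 - 42
     = 1.529670.
Step 4: Ties present; correction factor C = 1 - 36/(13^3 - 13) = 0.983516. Corrected H = 1.529670 / 0.983516 = 1.555307.
Step 5: Under H0, H ~ chi^2(2); p-value = 0.459483.
Step 6: alpha = 0.1. fail to reject H0.

H = 1.5553, df = 2, p = 0.459483, fail to reject H0.


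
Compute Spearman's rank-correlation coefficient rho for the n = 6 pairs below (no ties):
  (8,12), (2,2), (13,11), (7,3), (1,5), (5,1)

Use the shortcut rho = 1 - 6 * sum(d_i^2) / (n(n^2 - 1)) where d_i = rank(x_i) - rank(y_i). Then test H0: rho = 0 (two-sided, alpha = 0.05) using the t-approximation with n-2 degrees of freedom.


Step 1: Rank x and y separately (midranks; no ties here).
rank(x): 8->5, 2->2, 13->6, 7->4, 1->1, 5->3
rank(y): 12->6, 2->2, 11->5, 3->3, 5->4, 1->1
Step 2: d_i = R_x(i) - R_y(i); compute d_i^2.
  (5-6)^2=1, (2-2)^2=0, (6-5)^2=1, (4-3)^2=1, (1-4)^2=9, (3-1)^2=4
sum(d^2) = 16.
Step 3: rho = 1 - 6*16 / (6*(6^2 - 1)) = 1 - 96/210 = 0.542857.
Step 4: Under H0, t = rho * sqrt((n-2)/(1-rho^2)) = 1.2928 ~ t(4).
Step 5: Two-sided p-value from the t-distribution with 4 df = 0.265703.
Step 6: alpha = 0.05. fail to reject H0.

rho = 0.5429, p = 0.265703, fail to reject H0 at alpha = 0.05.


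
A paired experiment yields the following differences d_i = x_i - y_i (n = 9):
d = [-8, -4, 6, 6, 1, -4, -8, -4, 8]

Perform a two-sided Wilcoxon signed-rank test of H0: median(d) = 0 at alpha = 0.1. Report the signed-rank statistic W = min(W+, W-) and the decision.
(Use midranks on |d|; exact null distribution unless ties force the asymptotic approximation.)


Step 1: Drop any zero differences (none here) and take |d_i|.
|d| = [8, 4, 6, 6, 1, 4, 8, 4, 8]
Step 2: Midrank |d_i| (ties get averaged ranks).
ranks: |8|->8, |4|->3, |6|->5.5, |6|->5.5, |1|->1, |4|->3, |8|->8, |4|->3, |8|->8
Step 3: Attach original signs; sum ranks with positive sign and with negative sign.
W+ = 5.5 + 5.5 + 1 + 8 = 20
W- = 8 + 3 + 3 + 8 + 3 = 25
(Check: W+ + W- = 45 should equal n(n+1)/2 = 45.)
Step 4: Test statistic W = min(W+, W-) = 20.
Step 5: Ties in |d|, so use the tie-corrected normal approximation.
        E[W] = n(n+1)/4 = 9*10/4 = 22.5.
        Tie groups: |d|=4 (t=3), |d|=6 (t=2), |d|=8 (t=3); sum(t^3 - t) = 54.
        Var[W] = n(n+1)(2n+1)/24 - sum(t^3-t)/48 = 1710/24 - 54/48 = 70.125.
        z = (W - E[W]) / sqrt(Var[W]) = (20 - 22.5) / 8.3741 = -0.2985.
        Two-sided p = 2*Phi(z) = 0.765291.
Step 6: alpha = 0.1. fail to reject H0.

W+ = 20, W- = 25, W = min = 20, p = 0.765291, fail to reject H0.


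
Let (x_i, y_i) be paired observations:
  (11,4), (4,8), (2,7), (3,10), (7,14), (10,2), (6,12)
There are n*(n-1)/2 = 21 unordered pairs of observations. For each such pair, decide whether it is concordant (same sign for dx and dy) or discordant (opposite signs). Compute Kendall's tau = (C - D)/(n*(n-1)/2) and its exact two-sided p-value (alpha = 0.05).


Step 1: Enumerate the 21 unordered pairs (i,j) with i<j and classify each by sign(x_j-x_i) * sign(y_j-y_i).
  (1,2):dx=-7,dy=+4->D; (1,3):dx=-9,dy=+3->D; (1,4):dx=-8,dy=+6->D; (1,5):dx=-4,dy=+10->D
  (1,6):dx=-1,dy=-2->C; (1,7):dx=-5,dy=+8->D; (2,3):dx=-2,dy=-1->C; (2,4):dx=-1,dy=+2->D
  (2,5):dx=+3,dy=+6->C; (2,6):dx=+6,dy=-6->D; (2,7):dx=+2,dy=+4->C; (3,4):dx=+1,dy=+3->C
  (3,5):dx=+5,dy=+7->C; (3,6):dx=+8,dy=-5->D; (3,7):dx=+4,dy=+5->C; (4,5):dx=+4,dy=+4->C
  (4,6):dx=+7,dy=-8->D; (4,7):dx=+3,dy=+2->C; (5,6):dx=+3,dy=-12->D; (5,7):dx=-1,dy=-2->C
  (6,7):dx=-4,dy=+10->D
Step 2: C = 10, D = 11, total pairs = 21.
Step 3: tau = (C - D)/(n(n-1)/2) = (10 - 11)/21 = -0.047619.
Step 4: Exact two-sided p-value (enumerate n! = 5040 permutations of y under H0): p = 1.000000.
Step 5: alpha = 0.05. fail to reject H0.

tau_b = -0.0476 (C=10, D=11), p = 1.000000, fail to reject H0.


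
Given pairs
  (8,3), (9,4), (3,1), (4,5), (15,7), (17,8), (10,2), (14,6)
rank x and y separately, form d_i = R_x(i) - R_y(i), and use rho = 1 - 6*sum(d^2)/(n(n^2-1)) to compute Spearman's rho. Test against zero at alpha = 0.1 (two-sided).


Step 1: Rank x and y separately (midranks; no ties here).
rank(x): 8->3, 9->4, 3->1, 4->2, 15->7, 17->8, 10->5, 14->6
rank(y): 3->3, 4->4, 1->1, 5->5, 7->7, 8->8, 2->2, 6->6
Step 2: d_i = R_x(i) - R_y(i); compute d_i^2.
  (3-3)^2=0, (4-4)^2=0, (1-1)^2=0, (2-5)^2=9, (7-7)^2=0, (8-8)^2=0, (5-2)^2=9, (6-6)^2=0
sum(d^2) = 18.
Step 3: rho = 1 - 6*18 / (8*(8^2 - 1)) = 1 - 108/504 = 0.785714.
Step 4: Under H0, t = rho * sqrt((n-2)/(1-rho^2)) = 3.1113 ~ t(6).
Step 5: Two-sided p-value from the t-distribution with 6 df = 0.020815.
Step 6: alpha = 0.1. reject H0.

rho = 0.7857, p = 0.020815, reject H0 at alpha = 0.1.


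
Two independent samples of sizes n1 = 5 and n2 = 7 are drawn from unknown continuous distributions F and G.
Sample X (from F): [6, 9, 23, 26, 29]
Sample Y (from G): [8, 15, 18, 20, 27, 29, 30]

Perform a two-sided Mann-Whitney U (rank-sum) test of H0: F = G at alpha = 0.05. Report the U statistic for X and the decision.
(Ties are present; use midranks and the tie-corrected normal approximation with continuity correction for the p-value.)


Step 1: Combine and sort all 12 observations; assign midranks.
sorted (value, group): (6,X), (8,Y), (9,X), (15,Y), (18,Y), (20,Y), (23,X), (26,X), (27,Y), (29,X), (29,Y), (30,Y)
ranks: 6->1, 8->2, 9->3, 15->4, 18->5, 20->6, 23->7, 26->8, 27->9, 29->10.5, 29->10.5, 30->12
Step 2: Rank sum for X: R1 = 1 + 3 + 7 + 8 + 10.5 = 29.5.
Step 3: U_X = R1 - n1(n1+1)/2 = 29.5 - 5*6/2 = 29.5 - 15 = 14.5.
       U_Y = n1*n2 - U_X = 35 - 14.5 = 20.5.
Step 4: Ties are present, so use the tie-corrected normal approximation (with continuity correction) for the p-value.
Step 5: p-value = 0.684221; compare to alpha = 0.05. fail to reject H0.

U_X = 14.5, p = 0.684221, fail to reject H0 at alpha = 0.05.


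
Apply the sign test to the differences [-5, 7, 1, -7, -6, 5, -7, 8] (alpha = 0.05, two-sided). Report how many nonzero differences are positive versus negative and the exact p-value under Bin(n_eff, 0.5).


Step 1: Discard zero differences. Original n = 8; n_eff = number of nonzero differences = 8.
Nonzero differences (with sign): -5, +7, +1, -7, -6, +5, -7, +8
Step 2: Count signs: positive = 4, negative = 4.
Step 3: Under H0: P(positive) = 0.5, so the number of positives S ~ Bin(8, 0.5).
Step 4: Two-sided exact p-value = sum of Bin(8,0.5) probabilities at or below the observed probability = 1.000000.
Step 5: alpha = 0.05. fail to reject H0.

n_eff = 8, pos = 4, neg = 4, p = 1.000000, fail to reject H0.


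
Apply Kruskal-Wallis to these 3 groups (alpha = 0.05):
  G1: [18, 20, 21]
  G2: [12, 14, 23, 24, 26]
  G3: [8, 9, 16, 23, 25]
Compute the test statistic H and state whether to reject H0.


Step 1: Combine all N = 13 observations and assign midranks.
sorted (value, group, rank): (8,G3,1), (9,G3,2), (12,G2,3), (14,G2,4), (16,G3,5), (18,G1,6), (20,G1,7), (21,G1,8), (23,G2,9.5), (23,G3,9.5), (24,G2,11), (25,G3,12), (26,G2,13)
Step 2: Sum ranks within each group.
R_1 = 21 (n_1 = 3)
R_2 = 40.5 (n_2 = 5)
R_3 = 29.5 (n_3 = 5)
Step 3: H = 12/(N(N+1)) * sum(R_i^2/n_i) - 3(N+1)
     = 12/(13*14) * (21^2/3 + 40.5^2/5 + 29.5^2/5) - 3*14
     = 0.065934 * 649.1 - 42
     = 0.797802.
Step 4: Ties present; correction factor C = 1 - 6/(13^3 - 13) = 0.997253. Corrected H = 0.797802 / 0.997253 = 0.800000.
Step 5: Under H0, H ~ chi^2(2); p-value = 0.670320.
Step 6: alpha = 0.05. fail to reject H0.

H = 0.8000, df = 2, p = 0.670320, fail to reject H0.


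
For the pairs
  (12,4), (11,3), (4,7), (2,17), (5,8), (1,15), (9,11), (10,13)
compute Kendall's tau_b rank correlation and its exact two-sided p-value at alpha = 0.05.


Step 1: Enumerate the 28 unordered pairs (i,j) with i<j and classify each by sign(x_j-x_i) * sign(y_j-y_i).
  (1,2):dx=-1,dy=-1->C; (1,3):dx=-8,dy=+3->D; (1,4):dx=-10,dy=+13->D; (1,5):dx=-7,dy=+4->D
  (1,6):dx=-11,dy=+11->D; (1,7):dx=-3,dy=+7->D; (1,8):dx=-2,dy=+9->D; (2,3):dx=-7,dy=+4->D
  (2,4):dx=-9,dy=+14->D; (2,5):dx=-6,dy=+5->D; (2,6):dx=-10,dy=+12->D; (2,7):dx=-2,dy=+8->D
  (2,8):dx=-1,dy=+10->D; (3,4):dx=-2,dy=+10->D; (3,5):dx=+1,dy=+1->C; (3,6):dx=-3,dy=+8->D
  (3,7):dx=+5,dy=+4->C; (3,8):dx=+6,dy=+6->C; (4,5):dx=+3,dy=-9->D; (4,6):dx=-1,dy=-2->C
  (4,7):dx=+7,dy=-6->D; (4,8):dx=+8,dy=-4->D; (5,6):dx=-4,dy=+7->D; (5,7):dx=+4,dy=+3->C
  (5,8):dx=+5,dy=+5->C; (6,7):dx=+8,dy=-4->D; (6,8):dx=+9,dy=-2->D; (7,8):dx=+1,dy=+2->C
Step 2: C = 8, D = 20, total pairs = 28.
Step 3: tau = (C - D)/(n(n-1)/2) = (8 - 20)/28 = -0.428571.
Step 4: Exact two-sided p-value (enumerate n! = 40320 permutations of y under H0): p = 0.178869.
Step 5: alpha = 0.05. fail to reject H0.

tau_b = -0.4286 (C=8, D=20), p = 0.178869, fail to reject H0.


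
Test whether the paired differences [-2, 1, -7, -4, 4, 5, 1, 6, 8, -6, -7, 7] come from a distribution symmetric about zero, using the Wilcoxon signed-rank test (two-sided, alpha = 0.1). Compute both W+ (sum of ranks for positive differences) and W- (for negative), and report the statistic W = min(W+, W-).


Step 1: Drop any zero differences (none here) and take |d_i|.
|d| = [2, 1, 7, 4, 4, 5, 1, 6, 8, 6, 7, 7]
Step 2: Midrank |d_i| (ties get averaged ranks).
ranks: |2|->3, |1|->1.5, |7|->10, |4|->4.5, |4|->4.5, |5|->6, |1|->1.5, |6|->7.5, |8|->12, |6|->7.5, |7|->10, |7|->10
Step 3: Attach original signs; sum ranks with positive sign and with negative sign.
W+ = 1.5 + 4.5 + 6 + 1.5 + 7.5 + 12 + 10 = 43
W- = 3 + 10 + 4.5 + 7.5 + 10 = 35
(Check: W+ + W- = 78 should equal n(n+1)/2 = 78.)
Step 4: Test statistic W = min(W+, W-) = 35.
Step 5: Ties in |d|, so use the tie-corrected normal approximation.
        E[W] = n(n+1)/4 = 12*13/4 = 39.
        Tie groups: |d|=1 (t=2), |d|=4 (t=2), |d|=6 (t=2), |d|=7 (t=3); sum(t^3 - t) = 42.
        Var[W] = n(n+1)(2n+1)/24 - sum(t^3-t)/48 = 3900/24 - 42/48 = 161.625.
        z = (W - E[W]) / sqrt(Var[W]) = (35 - 39) / 12.7132 = -0.3146.
        Two-sided p = 2*Phi(z) = 0.753040.
Step 6: alpha = 0.1. fail to reject H0.

W+ = 43, W- = 35, W = min = 35, p = 0.753040, fail to reject H0.


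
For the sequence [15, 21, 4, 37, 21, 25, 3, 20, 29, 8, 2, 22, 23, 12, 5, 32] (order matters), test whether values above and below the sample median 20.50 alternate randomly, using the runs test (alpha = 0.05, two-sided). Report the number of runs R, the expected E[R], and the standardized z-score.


Step 1: Compute median = 20.50; label A = above, B = below.
Labels in order: BABAAABBABBAABBA  (n_A = 8, n_B = 8)
Step 2: Count runs R = 10.
Step 3: Under H0 (random ordering), E[R] = 2*n_A*n_B/(n_A+n_B) + 1 = 2*8*8/16 + 1 = 9.0000.
        Var[R] = 2*n_A*n_B*(2*n_A*n_B - n_A - n_B) / ((n_A+n_B)^2 * (n_A+n_B-1)) = 14336/3840 = 3.7333.
        SD[R] = 1.9322.
Step 4: Continuity-corrected z = (R - 0.5 - E[R]) / SD[R] = (10 - 0.5 - 9.0000) / 1.9322 = 0.2588.
Step 5: Two-sided p-value via normal approximation = 2*(1 - Phi(|z|)) = 0.795809.
Step 6: alpha = 0.05. fail to reject H0.

R = 10, z = 0.2588, p = 0.795809, fail to reject H0.


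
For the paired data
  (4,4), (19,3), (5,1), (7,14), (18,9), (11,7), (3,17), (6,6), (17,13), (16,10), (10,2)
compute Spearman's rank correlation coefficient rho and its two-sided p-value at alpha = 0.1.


Step 1: Rank x and y separately (midranks; no ties here).
rank(x): 4->2, 19->11, 5->3, 7->5, 18->10, 11->7, 3->1, 6->4, 17->9, 16->8, 10->6
rank(y): 4->4, 3->3, 1->1, 14->10, 9->7, 7->6, 17->11, 6->5, 13->9, 10->8, 2->2
Step 2: d_i = R_x(i) - R_y(i); compute d_i^2.
  (2-4)^2=4, (11-3)^2=64, (3-1)^2=4, (5-10)^2=25, (10-7)^2=9, (7-6)^2=1, (1-11)^2=100, (4-5)^2=1, (9-9)^2=0, (8-8)^2=0, (6-2)^2=16
sum(d^2) = 224.
Step 3: rho = 1 - 6*224 / (11*(11^2 - 1)) = 1 - 1344/1320 = -0.018182.
Step 4: Under H0, t = rho * sqrt((n-2)/(1-rho^2)) = -0.0546 ~ t(9).
Step 5: Two-sided p-value from the t-distribution with 9 df = 0.957685.
Step 6: alpha = 0.1. fail to reject H0.

rho = -0.0182, p = 0.957685, fail to reject H0 at alpha = 0.1.


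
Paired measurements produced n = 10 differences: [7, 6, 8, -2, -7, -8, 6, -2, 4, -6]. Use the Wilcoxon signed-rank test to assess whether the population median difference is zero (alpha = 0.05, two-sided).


Step 1: Drop any zero differences (none here) and take |d_i|.
|d| = [7, 6, 8, 2, 7, 8, 6, 2, 4, 6]
Step 2: Midrank |d_i| (ties get averaged ranks).
ranks: |7|->7.5, |6|->5, |8|->9.5, |2|->1.5, |7|->7.5, |8|->9.5, |6|->5, |2|->1.5, |4|->3, |6|->5
Step 3: Attach original signs; sum ranks with positive sign and with negative sign.
W+ = 7.5 + 5 + 9.5 + 5 + 3 = 30
W- = 1.5 + 7.5 + 9.5 + 1.5 + 5 = 25
(Check: W+ + W- = 55 should equal n(n+1)/2 = 55.)
Step 4: Test statistic W = min(W+, W-) = 25.
Step 5: Ties in |d|, so use the tie-corrected normal approximation.
        E[W] = n(n+1)/4 = 10*11/4 = 27.5.
        Tie groups: |d|=2 (t=2), |d|=6 (t=3), |d|=7 (t=2), |d|=8 (t=2); sum(t^3 - t) = 42.
        Var[W] = n(n+1)(2n+1)/24 - sum(t^3-t)/48 = 2310/24 - 42/48 = 95.375.
        z = (W - E[W]) / sqrt(Var[W]) = (25 - 27.5) / 9.7660 = -0.2560.
        Two-sided p = 2*Phi(z) = 0.797959.
Step 6: alpha = 0.05. fail to reject H0.

W+ = 30, W- = 25, W = min = 25, p = 0.797959, fail to reject H0.


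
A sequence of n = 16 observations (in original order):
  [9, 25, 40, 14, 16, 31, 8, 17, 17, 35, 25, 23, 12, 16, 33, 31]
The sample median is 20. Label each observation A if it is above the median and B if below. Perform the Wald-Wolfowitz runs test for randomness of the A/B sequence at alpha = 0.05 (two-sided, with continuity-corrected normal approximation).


Step 1: Compute median = 20; label A = above, B = below.
Labels in order: BAABBABBBAAABBAA  (n_A = 8, n_B = 8)
Step 2: Count runs R = 8.
Step 3: Under H0 (random ordering), E[R] = 2*n_A*n_B/(n_A+n_B) + 1 = 2*8*8/16 + 1 = 9.0000.
        Var[R] = 2*n_A*n_B*(2*n_A*n_B - n_A - n_B) / ((n_A+n_B)^2 * (n_A+n_B-1)) = 14336/3840 = 3.7333.
        SD[R] = 1.9322.
Step 4: Continuity-corrected z = (R + 0.5 - E[R]) / SD[R] = (8 + 0.5 - 9.0000) / 1.9322 = -0.2588.
Step 5: Two-sided p-value via normal approximation = 2*(1 - Phi(|z|)) = 0.795809.
Step 6: alpha = 0.05. fail to reject H0.

R = 8, z = -0.2588, p = 0.795809, fail to reject H0.


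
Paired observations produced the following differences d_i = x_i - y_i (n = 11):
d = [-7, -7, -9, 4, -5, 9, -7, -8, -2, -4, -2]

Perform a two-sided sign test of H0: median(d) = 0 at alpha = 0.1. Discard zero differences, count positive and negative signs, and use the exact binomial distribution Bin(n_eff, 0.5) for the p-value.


Step 1: Discard zero differences. Original n = 11; n_eff = number of nonzero differences = 11.
Nonzero differences (with sign): -7, -7, -9, +4, -5, +9, -7, -8, -2, -4, -2
Step 2: Count signs: positive = 2, negative = 9.
Step 3: Under H0: P(positive) = 0.5, so the number of positives S ~ Bin(11, 0.5).
Step 4: Two-sided exact p-value = sum of Bin(11,0.5) probabilities at or below the observed probability = 0.065430.
Step 5: alpha = 0.1. reject H0.

n_eff = 11, pos = 2, neg = 9, p = 0.065430, reject H0.


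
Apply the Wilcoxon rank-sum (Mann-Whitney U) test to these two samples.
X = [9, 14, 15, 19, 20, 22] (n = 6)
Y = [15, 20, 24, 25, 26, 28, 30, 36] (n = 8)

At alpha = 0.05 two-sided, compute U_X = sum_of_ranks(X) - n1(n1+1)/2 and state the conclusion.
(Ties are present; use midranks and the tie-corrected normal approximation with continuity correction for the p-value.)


Step 1: Combine and sort all 14 observations; assign midranks.
sorted (value, group): (9,X), (14,X), (15,X), (15,Y), (19,X), (20,X), (20,Y), (22,X), (24,Y), (25,Y), (26,Y), (28,Y), (30,Y), (36,Y)
ranks: 9->1, 14->2, 15->3.5, 15->3.5, 19->5, 20->6.5, 20->6.5, 22->8, 24->9, 25->10, 26->11, 28->12, 30->13, 36->14
Step 2: Rank sum for X: R1 = 1 + 2 + 3.5 + 5 + 6.5 + 8 = 26.
Step 3: U_X = R1 - n1(n1+1)/2 = 26 - 6*7/2 = 26 - 21 = 5.
       U_Y = n1*n2 - U_X = 48 - 5 = 43.
Step 4: Ties are present, so use the tie-corrected normal approximation (with continuity correction) for the p-value.
Step 5: p-value = 0.016684; compare to alpha = 0.05. reject H0.

U_X = 5, p = 0.016684, reject H0 at alpha = 0.05.


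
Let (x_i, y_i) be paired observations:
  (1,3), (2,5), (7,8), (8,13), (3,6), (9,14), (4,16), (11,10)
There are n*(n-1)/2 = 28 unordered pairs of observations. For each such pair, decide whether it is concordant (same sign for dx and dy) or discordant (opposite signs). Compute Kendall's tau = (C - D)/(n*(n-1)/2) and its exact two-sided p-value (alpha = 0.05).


Step 1: Enumerate the 28 unordered pairs (i,j) with i<j and classify each by sign(x_j-x_i) * sign(y_j-y_i).
  (1,2):dx=+1,dy=+2->C; (1,3):dx=+6,dy=+5->C; (1,4):dx=+7,dy=+10->C; (1,5):dx=+2,dy=+3->C
  (1,6):dx=+8,dy=+11->C; (1,7):dx=+3,dy=+13->C; (1,8):dx=+10,dy=+7->C; (2,3):dx=+5,dy=+3->C
  (2,4):dx=+6,dy=+8->C; (2,5):dx=+1,dy=+1->C; (2,6):dx=+7,dy=+9->C; (2,7):dx=+2,dy=+11->C
  (2,8):dx=+9,dy=+5->C; (3,4):dx=+1,dy=+5->C; (3,5):dx=-4,dy=-2->C; (3,6):dx=+2,dy=+6->C
  (3,7):dx=-3,dy=+8->D; (3,8):dx=+4,dy=+2->C; (4,5):dx=-5,dy=-7->C; (4,6):dx=+1,dy=+1->C
  (4,7):dx=-4,dy=+3->D; (4,8):dx=+3,dy=-3->D; (5,6):dx=+6,dy=+8->C; (5,7):dx=+1,dy=+10->C
  (5,8):dx=+8,dy=+4->C; (6,7):dx=-5,dy=+2->D; (6,8):dx=+2,dy=-4->D; (7,8):dx=+7,dy=-6->D
Step 2: C = 22, D = 6, total pairs = 28.
Step 3: tau = (C - D)/(n(n-1)/2) = (22 - 6)/28 = 0.571429.
Step 4: Exact two-sided p-value (enumerate n! = 40320 permutations of y under H0): p = 0.061012.
Step 5: alpha = 0.05. fail to reject H0.

tau_b = 0.5714 (C=22, D=6), p = 0.061012, fail to reject H0.


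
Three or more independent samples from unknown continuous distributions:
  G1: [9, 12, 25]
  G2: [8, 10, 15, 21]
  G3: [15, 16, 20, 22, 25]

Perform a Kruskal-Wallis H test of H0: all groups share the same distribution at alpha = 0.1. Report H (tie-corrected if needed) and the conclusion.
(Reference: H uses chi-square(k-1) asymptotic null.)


Step 1: Combine all N = 12 observations and assign midranks.
sorted (value, group, rank): (8,G2,1), (9,G1,2), (10,G2,3), (12,G1,4), (15,G2,5.5), (15,G3,5.5), (16,G3,7), (20,G3,8), (21,G2,9), (22,G3,10), (25,G1,11.5), (25,G3,11.5)
Step 2: Sum ranks within each group.
R_1 = 17.5 (n_1 = 3)
R_2 = 18.5 (n_2 = 4)
R_3 = 42 (n_3 = 5)
Step 3: H = 12/(N(N+1)) * sum(R_i^2/n_i) - 3(N+1)
     = 12/(12*13) * (17.5^2/3 + 18.5^2/4 + 42^2/5) - 3*13
     = 0.076923 * 540.446 - 39
     = 2.572756.
Step 4: Ties present; correction factor C = 1 - 12/(12^3 - 12) = 0.993007. Corrected H = 2.572756 / 0.993007 = 2.590874.
Step 5: Under H0, H ~ chi^2(2); p-value = 0.273778.
Step 6: alpha = 0.1. fail to reject H0.

H = 2.5909, df = 2, p = 0.273778, fail to reject H0.


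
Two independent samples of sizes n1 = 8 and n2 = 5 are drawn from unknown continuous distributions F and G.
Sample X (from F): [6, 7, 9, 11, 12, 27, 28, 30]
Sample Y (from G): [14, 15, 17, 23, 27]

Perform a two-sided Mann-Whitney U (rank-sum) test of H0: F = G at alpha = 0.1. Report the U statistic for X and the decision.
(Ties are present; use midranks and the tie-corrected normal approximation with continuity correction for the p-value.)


Step 1: Combine and sort all 13 observations; assign midranks.
sorted (value, group): (6,X), (7,X), (9,X), (11,X), (12,X), (14,Y), (15,Y), (17,Y), (23,Y), (27,X), (27,Y), (28,X), (30,X)
ranks: 6->1, 7->2, 9->3, 11->4, 12->5, 14->6, 15->7, 17->8, 23->9, 27->10.5, 27->10.5, 28->12, 30->13
Step 2: Rank sum for X: R1 = 1 + 2 + 3 + 4 + 5 + 10.5 + 12 + 13 = 50.5.
Step 3: U_X = R1 - n1(n1+1)/2 = 50.5 - 8*9/2 = 50.5 - 36 = 14.5.
       U_Y = n1*n2 - U_X = 40 - 14.5 = 25.5.
Step 4: Ties are present, so use the tie-corrected normal approximation (with continuity correction) for the p-value.
Step 5: p-value = 0.463600; compare to alpha = 0.1. fail to reject H0.

U_X = 14.5, p = 0.463600, fail to reject H0 at alpha = 0.1.


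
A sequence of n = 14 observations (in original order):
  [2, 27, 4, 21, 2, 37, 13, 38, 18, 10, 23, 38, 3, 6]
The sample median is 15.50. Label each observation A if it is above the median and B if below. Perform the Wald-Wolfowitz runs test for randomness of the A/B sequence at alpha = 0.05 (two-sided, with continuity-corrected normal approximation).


Step 1: Compute median = 15.50; label A = above, B = below.
Labels in order: BABABABAABAABB  (n_A = 7, n_B = 7)
Step 2: Count runs R = 11.
Step 3: Under H0 (random ordering), E[R] = 2*n_A*n_B/(n_A+n_B) + 1 = 2*7*7/14 + 1 = 8.0000.
        Var[R] = 2*n_A*n_B*(2*n_A*n_B - n_A - n_B) / ((n_A+n_B)^2 * (n_A+n_B-1)) = 8232/2548 = 3.2308.
        SD[R] = 1.7974.
Step 4: Continuity-corrected z = (R - 0.5 - E[R]) / SD[R] = (11 - 0.5 - 8.0000) / 1.7974 = 1.3909.
Step 5: Two-sided p-value via normal approximation = 2*(1 - Phi(|z|)) = 0.164264.
Step 6: alpha = 0.05. fail to reject H0.

R = 11, z = 1.3909, p = 0.164264, fail to reject H0.


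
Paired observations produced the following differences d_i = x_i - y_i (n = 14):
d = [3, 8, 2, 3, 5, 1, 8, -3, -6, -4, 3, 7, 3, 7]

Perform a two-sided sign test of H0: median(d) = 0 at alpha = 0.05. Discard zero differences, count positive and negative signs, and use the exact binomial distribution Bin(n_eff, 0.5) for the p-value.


Step 1: Discard zero differences. Original n = 14; n_eff = number of nonzero differences = 14.
Nonzero differences (with sign): +3, +8, +2, +3, +5, +1, +8, -3, -6, -4, +3, +7, +3, +7
Step 2: Count signs: positive = 11, negative = 3.
Step 3: Under H0: P(positive) = 0.5, so the number of positives S ~ Bin(14, 0.5).
Step 4: Two-sided exact p-value = sum of Bin(14,0.5) probabilities at or below the observed probability = 0.057373.
Step 5: alpha = 0.05. fail to reject H0.

n_eff = 14, pos = 11, neg = 3, p = 0.057373, fail to reject H0.
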